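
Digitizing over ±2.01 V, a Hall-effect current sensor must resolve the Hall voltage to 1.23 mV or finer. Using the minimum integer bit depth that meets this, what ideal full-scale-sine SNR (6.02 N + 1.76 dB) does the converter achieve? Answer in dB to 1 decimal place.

74.0 dB

The full-scale span is 2.01 − (-2.01) = 4.02 V.
Required number of levels: 4.02/1.23 mV = 3268.3; smallest N with 2^N ≥ that is 12.
SNR = 6.02 × 12 + 1.76 = 74.00 dB.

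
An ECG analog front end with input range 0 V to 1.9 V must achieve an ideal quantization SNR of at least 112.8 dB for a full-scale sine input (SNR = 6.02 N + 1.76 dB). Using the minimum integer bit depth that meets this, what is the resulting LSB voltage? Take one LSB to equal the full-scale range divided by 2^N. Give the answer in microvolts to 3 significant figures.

Span = 1.9 V.
N ≥ (112.8 − 1.76)/6.02 = 18.445 → N_min = 19.
Step size = 1.9/524288 V = 3.62 µV.

3.62 µV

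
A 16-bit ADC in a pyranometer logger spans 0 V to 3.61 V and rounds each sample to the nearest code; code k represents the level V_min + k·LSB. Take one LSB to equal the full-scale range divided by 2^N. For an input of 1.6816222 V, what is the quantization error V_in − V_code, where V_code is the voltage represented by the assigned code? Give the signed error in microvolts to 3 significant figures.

+10.9 µV

Span = 3.61 V. LSB = 3.61 V / 2^16 ≈ 55.08 µV.
Position in LSBs: (1.6816222 − (0)) × 65536/3.61 = 30528.1974; rounding gives k = 30528.
V_code = V_min + k × range/2^16 = 0 + 30528 × 3.61/65536 = 1.6816113281 V.
V_in − V_code = 1.6816222 − (1.6816113281) = +10.9 µV.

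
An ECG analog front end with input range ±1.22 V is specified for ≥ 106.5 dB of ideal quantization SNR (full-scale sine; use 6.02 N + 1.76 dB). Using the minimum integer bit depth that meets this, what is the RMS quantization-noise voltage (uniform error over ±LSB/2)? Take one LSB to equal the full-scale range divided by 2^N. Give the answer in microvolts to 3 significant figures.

The full-scale span is 1.22 − (-1.22) = 2.44 V.
6.02 N + 1.76 ≥ 106.5 gives N ≥ 17.399, so the minimum integer is 18.
Step size = 2.44/262144 V = 9.3079 µV.
RMS noise = LSB/√12 = 2.69 µV.

2.69 µV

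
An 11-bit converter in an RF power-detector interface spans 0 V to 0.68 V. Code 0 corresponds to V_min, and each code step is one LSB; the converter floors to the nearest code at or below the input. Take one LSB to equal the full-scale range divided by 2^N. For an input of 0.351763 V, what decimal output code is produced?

Full-scale range = 0.68 V. LSB = 0.68 V / 2^11 ≈ 332.0 µV.
(V_in − V_min) × 2^11/range = (0.351763 − (0)) × 2048/0.68 = 1059.427.
Floor → code = 1059.

1059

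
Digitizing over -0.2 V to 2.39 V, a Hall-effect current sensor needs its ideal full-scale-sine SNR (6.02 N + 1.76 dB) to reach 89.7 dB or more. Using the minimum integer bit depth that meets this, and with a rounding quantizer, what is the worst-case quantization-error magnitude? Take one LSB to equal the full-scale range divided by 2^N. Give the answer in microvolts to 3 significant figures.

39.5 µV

Range = 2.39 − (-0.2) = 2.59 V.
Solving 6.02 N ≥ 89.7 − 1.76: N ≥ 14.608. Round up → N = 15.
Step size = 2.59/32768 V = 79.041 µV.
Half an LSB is 39.5 µV.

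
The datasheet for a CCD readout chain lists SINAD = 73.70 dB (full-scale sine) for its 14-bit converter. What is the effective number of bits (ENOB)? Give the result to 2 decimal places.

11.95 bits

ENOB = (73.70 − 1.76)/6.02 = 11.9502 bits.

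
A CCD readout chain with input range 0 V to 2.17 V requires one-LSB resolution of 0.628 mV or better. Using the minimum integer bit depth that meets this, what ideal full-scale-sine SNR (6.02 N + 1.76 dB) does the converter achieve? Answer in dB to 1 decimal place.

74.0 dB

Span = 2.17 V.
Need 2^N ≥ 2.17 V / 0.628 mV = 3455 → N_min = 12.
Ideal SNR at N = 12: 6.02·12 + 1.76 = 74.0 dB.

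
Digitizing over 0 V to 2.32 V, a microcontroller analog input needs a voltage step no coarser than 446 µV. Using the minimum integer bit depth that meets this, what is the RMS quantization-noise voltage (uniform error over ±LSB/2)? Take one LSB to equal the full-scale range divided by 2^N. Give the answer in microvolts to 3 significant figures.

Span = 2.32 V.
Need 2^N ≥ 2.32 V / 446 µV = 5202 → N_min = 13.
LSB = 2.32 V / 2^13 = 283.20 µV.
σ_q = LSB/√12 = 283.20 µV/3.4641 = 81.8 µV.

81.8 µV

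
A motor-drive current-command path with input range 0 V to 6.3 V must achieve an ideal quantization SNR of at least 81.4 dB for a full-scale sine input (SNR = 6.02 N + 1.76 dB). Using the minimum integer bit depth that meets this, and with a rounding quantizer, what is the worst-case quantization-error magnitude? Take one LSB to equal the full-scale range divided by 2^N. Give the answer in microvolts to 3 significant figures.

V_FS = 6.3 V.
N ≥ (81.4 − 1.76)/6.02 = 13.229 → N_min = 14.
LSB = 6.3 V / 2^14 = 384.52 µV.
Half an LSB is 192 µV.

192 µV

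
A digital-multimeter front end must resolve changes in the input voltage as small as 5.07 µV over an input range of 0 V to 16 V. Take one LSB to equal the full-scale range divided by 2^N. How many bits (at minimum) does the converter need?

V_FS = 16 V.
Levels needed ≥ 16/5.07 µV = 3.156e6. 2^22 = 4194304 suffices, so N_min = 22.

22 bits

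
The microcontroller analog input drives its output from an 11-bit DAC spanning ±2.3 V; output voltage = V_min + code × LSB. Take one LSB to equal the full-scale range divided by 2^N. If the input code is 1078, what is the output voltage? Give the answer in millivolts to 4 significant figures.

121.3 mV

The full-scale span is 2.3 − (-2.3) = 4.6 V. LSB = 4.6 V / 2^11.
V_out = V_min + code × LSB = -2.3 V + 1078 × 4.6 V / 2048
      = -2.3 + 2.42129 = 0.121289 V.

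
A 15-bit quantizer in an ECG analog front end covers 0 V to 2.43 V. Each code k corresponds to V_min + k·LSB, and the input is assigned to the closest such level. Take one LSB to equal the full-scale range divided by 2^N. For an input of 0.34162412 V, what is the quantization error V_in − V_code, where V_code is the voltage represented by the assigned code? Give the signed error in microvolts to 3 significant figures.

−20.5 µV

Range is 2.43 V. LSB = 2.43 V / 2^15 ≈ 74.16 µV.
Position in LSBs: (0.34162412 − (0)) × 32768/2.43 = 4606.7239; rounding gives k = 4607.
V_code = 0 + (4607/32768) × 2.43 = 0.34164459229 V.
e = 0.34162412 − (0.34164459229) = −20.5 µV.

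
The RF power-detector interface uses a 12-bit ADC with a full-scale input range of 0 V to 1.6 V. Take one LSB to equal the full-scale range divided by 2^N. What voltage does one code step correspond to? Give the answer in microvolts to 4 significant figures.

V_FS = 1.6 V.
2^12 = 4096 levels.
One LSB is 1.6 V / 4096 = 390.6 µV.

390.6 µV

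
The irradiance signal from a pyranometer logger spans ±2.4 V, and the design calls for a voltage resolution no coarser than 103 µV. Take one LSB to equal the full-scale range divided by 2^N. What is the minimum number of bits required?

16 bits

The full-scale span is 2.4 − (-2.4) = 4.8 V.
Need 2^N ≥ 4.8 V / 103 µV = 46600 → N_min = 16.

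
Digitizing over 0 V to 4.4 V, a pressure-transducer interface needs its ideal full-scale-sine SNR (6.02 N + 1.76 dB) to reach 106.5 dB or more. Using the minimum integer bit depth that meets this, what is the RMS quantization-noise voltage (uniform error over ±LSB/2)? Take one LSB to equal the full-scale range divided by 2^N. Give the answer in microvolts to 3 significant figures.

4.85 µV

Full-scale range = 4.4 V.
6.02 N + 1.76 ≥ 106.5 gives N ≥ 17.399, so the minimum integer is 18.
Step size = 4.4/262144 V = 16.785 µV.
V_rms = LSB/√12 = 4.85 µV.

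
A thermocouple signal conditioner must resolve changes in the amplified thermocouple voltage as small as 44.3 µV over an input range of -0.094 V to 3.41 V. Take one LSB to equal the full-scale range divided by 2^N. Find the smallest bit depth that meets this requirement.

17 bits

Range = 3.41 − (-0.094) = 3.504 V.
Need 2^N ≥ 3.504 V / 44.3 µV = 79100 → N_min = 17.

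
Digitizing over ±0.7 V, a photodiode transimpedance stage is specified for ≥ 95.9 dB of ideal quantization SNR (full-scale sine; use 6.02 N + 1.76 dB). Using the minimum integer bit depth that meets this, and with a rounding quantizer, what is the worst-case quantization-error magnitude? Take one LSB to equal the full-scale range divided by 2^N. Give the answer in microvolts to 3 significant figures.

Full-scale range = 0.7 V − (-0.7 V) = 1.4 V.
Solving 6.02 N ≥ 95.9 − 1.76: N ≥ 15.638. Round up → N = 16.
LSB = 1.4 V / 2^16 = 21.362 µV.
Max error for round-to-nearest is LSB/2 = 10.7 µV.

10.7 µV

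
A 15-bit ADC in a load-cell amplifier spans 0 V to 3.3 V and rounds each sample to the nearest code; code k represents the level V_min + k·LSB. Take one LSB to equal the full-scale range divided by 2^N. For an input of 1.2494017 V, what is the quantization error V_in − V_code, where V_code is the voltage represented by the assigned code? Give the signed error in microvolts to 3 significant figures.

+18.2 µV

Range is 3.3 V. LSB = 3.3 V / 2^15 ≈ 100.7 µV.
Position in LSBs: (1.2494017 − (0)) × 32768/3.3 = 12406.1803; rounding gives k = 12406.
V_code = 0 + (12406/32768) × 3.3 = 1.2493835449 V.
Error = V_in − V_code = 1.2494017 − (1.2493835449) = +18.2 µV.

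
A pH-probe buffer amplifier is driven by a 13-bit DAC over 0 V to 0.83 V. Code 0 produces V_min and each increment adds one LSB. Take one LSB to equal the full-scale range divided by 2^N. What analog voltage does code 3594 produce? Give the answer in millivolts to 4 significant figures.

V_FS = 0.83 V. LSB = 0.83 V / 2^13.
V_out = V_min + code × LSB = 0 V + 3594 × 0.83 V / 8192
      = 0 + 0.364138 = 0.364138 V.

364.1 mV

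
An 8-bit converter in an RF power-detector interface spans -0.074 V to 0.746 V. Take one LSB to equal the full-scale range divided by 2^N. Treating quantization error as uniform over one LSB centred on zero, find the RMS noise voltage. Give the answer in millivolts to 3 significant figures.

The full-scale span is 0.746 − (-0.074) = 0.82 V.
LSB = 0.82 V ÷ 2^8 = 0.82/256 V = 3.2031 mV.
For a uniform distribution on [−LSB/2, +LSB/2], V_rms = LSB/√12 = 3.2031 mV/3.4641 = 0.925 mV.

0.925 mV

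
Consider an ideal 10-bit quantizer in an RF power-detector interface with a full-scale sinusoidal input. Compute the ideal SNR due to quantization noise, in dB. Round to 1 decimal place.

Ideal quantization SNR: 6.02 × 10 + 1.76 dB = 62.0 dB.

62.0 dB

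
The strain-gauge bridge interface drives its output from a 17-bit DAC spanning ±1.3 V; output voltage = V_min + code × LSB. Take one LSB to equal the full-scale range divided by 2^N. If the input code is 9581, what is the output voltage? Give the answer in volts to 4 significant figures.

The full-scale span is 1.3 − (-1.3) = 2.6 V. LSB = 2.6 V / 2^17.
V_out = -1.3 + 9581 × (2.6/131072) V
      = -1.3 V + 0.190053 V = -1.10995 V.

-1.110 V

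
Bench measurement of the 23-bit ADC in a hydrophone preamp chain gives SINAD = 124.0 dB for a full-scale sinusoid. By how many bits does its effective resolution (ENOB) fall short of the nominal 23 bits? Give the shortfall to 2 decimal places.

2.69 bits

ENOB = (SINAD − 1.76)/6.02 = (124.0 − 1.76)/6.02 = 20.3056 bits.
23 − 20.3056 = 2.69 bits below nominal.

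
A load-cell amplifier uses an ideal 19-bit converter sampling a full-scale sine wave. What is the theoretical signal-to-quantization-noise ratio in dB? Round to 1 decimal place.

116.1 dB

For an ideal N-bit converter with full-scale sine input, SNR = 6.02 N + 1.76 dB. SNR = 6.02 × 19 + 1.76 = 114.38 + 1.76 = 116.14 dB.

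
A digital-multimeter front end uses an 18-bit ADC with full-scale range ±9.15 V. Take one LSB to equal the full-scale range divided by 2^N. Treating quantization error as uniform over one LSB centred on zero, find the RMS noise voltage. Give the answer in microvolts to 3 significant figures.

20.2 µV

The full-scale span is 9.15 − (-9.15) = 18.3 V.
Step size = 18.3/262144 V = 69.809 µV.
For a uniform distribution on [−LSB/2, +LSB/2], V_rms = LSB/√12 = 69.809 µV/3.4641 = 20.2 µV.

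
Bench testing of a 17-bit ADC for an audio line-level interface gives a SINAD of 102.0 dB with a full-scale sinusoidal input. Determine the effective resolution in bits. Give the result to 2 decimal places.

ENOB = (SINAD − 1.76) / 6.02 = (102.0 − 1.76) / 6.02 = 100.24 / 6.02 = 16.6512.

16.65 bits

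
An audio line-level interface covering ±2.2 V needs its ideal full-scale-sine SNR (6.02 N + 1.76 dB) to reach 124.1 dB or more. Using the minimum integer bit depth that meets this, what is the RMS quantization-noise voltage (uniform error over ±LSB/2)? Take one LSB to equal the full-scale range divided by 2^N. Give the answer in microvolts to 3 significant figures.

0.606 µV

Range = 2.2 − (-2.2) = 4.4 V.
6.02 N + 1.76 ≥ 124.1 gives N ≥ 20.322, so the minimum integer is 21.
LSB = 4.4 V ÷ 2^21 = 4.4/2097152 V = 2.0981 µV.
V_rms = LSB/√12 = 0.606 µV.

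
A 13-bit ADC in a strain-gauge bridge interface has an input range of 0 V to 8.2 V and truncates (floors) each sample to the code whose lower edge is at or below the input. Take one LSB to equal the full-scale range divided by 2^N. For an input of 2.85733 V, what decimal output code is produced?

2854

Range is 8.2 V. LSB = 8.2 V / 2^13 ≈ 1.001 mV.
code = ⌊(V_in − V_min)/LSB⌋ = ⌊(V_in − V_min) × 2^13 / range⌋
     = ⌊(2.85733 − (0)) × 8192 / 8.2⌋ = ⌊2.85733 × 8192/8.2⌋
     = ⌊2854.542⌋ = 2854.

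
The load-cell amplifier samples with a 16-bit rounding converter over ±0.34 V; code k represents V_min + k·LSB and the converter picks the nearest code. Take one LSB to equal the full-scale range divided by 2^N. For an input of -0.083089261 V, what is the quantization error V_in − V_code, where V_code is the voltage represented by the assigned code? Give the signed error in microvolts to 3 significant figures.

Full-scale range = 0.34 V − (-0.34 V) = 0.68 V. LSB = 0.68 V / 2^16 ≈ 10.38 µV.
(V_in − V_min)/LSB = (-0.083089261 − (-0.34)) × 65536/0.68 = 24760.1503 → nearest code k = 24760.
V_code = -0.34 + (24760/65536) × 0.68 = -0.083090820313 V.
e = -0.083089261 − (-0.083090820313) = +1.56 µV.

+1.56 µV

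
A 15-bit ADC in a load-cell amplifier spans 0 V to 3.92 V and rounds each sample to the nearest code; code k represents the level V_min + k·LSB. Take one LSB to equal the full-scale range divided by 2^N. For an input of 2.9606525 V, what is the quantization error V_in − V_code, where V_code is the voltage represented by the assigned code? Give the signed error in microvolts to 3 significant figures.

V_FS = 3.92 V. LSB = 3.92 V / 2^15 ≈ 119.6 µV.
Position in LSBs: (2.9606525 − (0)) × 32768/3.92 = 24748.6380; rounding gives k = 24749.
V_code = V_min + k × range/2^15 = 0 + 24749 × 3.92/32768 = 2.9606958008 V.
e = 2.9606525 − (2.9606958008) = −43.3 µV.

−43.3 µV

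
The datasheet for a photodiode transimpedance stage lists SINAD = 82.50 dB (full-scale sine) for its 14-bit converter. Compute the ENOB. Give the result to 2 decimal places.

13.41 bits

Inverting SNR = 6.02 N + 1.76: N_eff = (82.50 − 1.76)/6.02 = 13.4120.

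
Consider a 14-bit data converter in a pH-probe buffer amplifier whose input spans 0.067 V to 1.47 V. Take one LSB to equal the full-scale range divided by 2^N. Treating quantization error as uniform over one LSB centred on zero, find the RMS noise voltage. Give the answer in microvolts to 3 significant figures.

Full-scale range = 1.47 V − (0.067 V) = 1.403 V.
LSB = 1.403 V / 2^14 = 85.632 µV.
σ_q = LSB/√12 = 85.632 µV/3.4641 = 24.7 µV.

24.7 µV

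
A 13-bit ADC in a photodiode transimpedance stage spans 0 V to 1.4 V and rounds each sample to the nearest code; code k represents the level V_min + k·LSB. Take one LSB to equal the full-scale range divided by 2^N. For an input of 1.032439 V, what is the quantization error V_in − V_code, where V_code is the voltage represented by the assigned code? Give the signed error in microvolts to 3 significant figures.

Full-scale range = 1.4 V. LSB = 1.4 V / 2^13 ≈ 170.9 µV.
(1.032439 − (0)) / LSB = 1.032439 × 8192/1.4 = 6041.2431. Nearest integer: k = 6041.
Reconstructed level: 0 + 6041 × 1.4/8192 V = 1.032397461 V.
e = 1.032439 − (1.032397461) = +41.5 µV.

+41.5 µV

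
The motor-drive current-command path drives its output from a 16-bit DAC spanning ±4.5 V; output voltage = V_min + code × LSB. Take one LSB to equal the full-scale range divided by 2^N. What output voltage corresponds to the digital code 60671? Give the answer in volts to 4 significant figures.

3.832 V

Full-scale range = 4.5 V − (-4.5 V) = 9 V. LSB = 9 V / 2^16.
Output = V_min + (60671/65536) × range = -4.5 + 0.925766 × 9 V
      = -4.5 + 8.33189 = 3.83189 V.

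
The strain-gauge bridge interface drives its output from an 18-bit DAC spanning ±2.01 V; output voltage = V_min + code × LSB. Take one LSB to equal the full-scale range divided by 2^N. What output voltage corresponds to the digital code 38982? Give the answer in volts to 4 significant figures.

-1.412 V

The full-scale span is 2.01 − (-2.01) = 4.02 V. LSB = 4.02 V / 2^18.
V_out = -2.01 + 38982 × (4.02/262144) V
      = -2.01 V + 0.597792 V = -1.41221 V.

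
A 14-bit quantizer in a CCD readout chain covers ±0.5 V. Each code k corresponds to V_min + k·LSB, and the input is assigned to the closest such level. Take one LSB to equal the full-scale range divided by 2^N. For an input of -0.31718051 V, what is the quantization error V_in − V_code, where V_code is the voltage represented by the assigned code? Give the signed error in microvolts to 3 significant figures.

Span: 0.5 V − (-0.5 V) = 1 V. LSB = 1 V / 2^14 ≈ 61.04 µV.
(V_in − V_min)/LSB = (-0.31718051 − (-0.5)) × 16384/1 = 2995.3145 → nearest code k = 2995.
V_code = V_min + k × range/2^14 = -0.5 + 2995 × 1/16384 = -0.31719970703 V.
V_in − V_code = -0.31718051 − (-0.31719970703) = +19.2 µV.

+19.2 µV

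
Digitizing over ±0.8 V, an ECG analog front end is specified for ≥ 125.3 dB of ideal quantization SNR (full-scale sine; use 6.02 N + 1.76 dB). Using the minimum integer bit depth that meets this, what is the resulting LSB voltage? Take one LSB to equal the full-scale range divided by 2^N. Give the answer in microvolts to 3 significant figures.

The full-scale span is 0.8 − (-0.8) = 1.6 V.
6.02 N + 1.76 ≥ 125.3 gives N ≥ 20.522, so the minimum integer is 21.
LSB = 1.6 V ÷ 2^21 = 1.6/2097152 V = 0.763 µV.

0.763 µV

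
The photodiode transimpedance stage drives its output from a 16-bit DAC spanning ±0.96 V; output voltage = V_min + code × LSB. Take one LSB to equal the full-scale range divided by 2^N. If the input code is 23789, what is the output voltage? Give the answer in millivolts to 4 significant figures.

-263.1 mV

Full-scale range = 0.96 V − (-0.96 V) = 1.92 V. LSB = 1.92 V / 2^16.
V_out = -0.96 + 23789 × (1.92/65536) V
      = -0.96 V + 0.696943 V = -0.263057 V.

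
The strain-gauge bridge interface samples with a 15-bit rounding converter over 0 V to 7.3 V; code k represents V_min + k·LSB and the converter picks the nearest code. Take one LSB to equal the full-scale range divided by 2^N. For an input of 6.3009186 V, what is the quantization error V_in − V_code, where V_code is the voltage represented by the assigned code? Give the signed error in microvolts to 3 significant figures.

Range is 7.3 V. LSB = 7.3 V / 2^15 ≈ 222.8 µV.
(6.3009186 − (0)) / LSB = 6.3009186 × 32768/7.3 = 28283.3563. Nearest integer: k = 28283.
V_code = V_min + k × range/2^15 = 0 + 28283 × 7.3/32768 = 6.3008392334 V.
e = 6.3009186 − (6.3008392334) = +79.4 µV.

+79.4 µV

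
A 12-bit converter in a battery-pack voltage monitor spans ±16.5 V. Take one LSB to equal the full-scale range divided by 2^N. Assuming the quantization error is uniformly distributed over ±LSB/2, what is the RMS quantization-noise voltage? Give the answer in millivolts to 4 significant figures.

2.326 mV

Full-scale range = 16.5 V − (-16.5 V) = 33 V.
LSB = 33 V / 2^12 = 8.05664 mV.
RMS of a uniform error over width LSB is LSB/√12 = 2.326 mV.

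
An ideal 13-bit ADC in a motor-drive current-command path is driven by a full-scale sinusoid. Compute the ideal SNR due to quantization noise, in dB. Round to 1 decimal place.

6.02(13) + 1.76 = 78.26 + 1.76 = 80.02 dB.

80.0 dB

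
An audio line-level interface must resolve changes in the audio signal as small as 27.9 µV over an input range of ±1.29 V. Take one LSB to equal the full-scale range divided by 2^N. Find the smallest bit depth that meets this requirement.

17 bits

The full-scale span is 1.29 − (-1.29) = 2.58 V.
Need 2^N ≥ 2.58 V / 27.9 µV = 92470 → N_min = 17.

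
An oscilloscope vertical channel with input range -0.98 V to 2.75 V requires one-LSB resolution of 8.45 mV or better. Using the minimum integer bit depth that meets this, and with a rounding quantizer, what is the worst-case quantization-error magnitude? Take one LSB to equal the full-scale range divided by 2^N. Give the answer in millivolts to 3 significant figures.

3.64 mV

Span: 2.75 V − (-0.98 V) = 3.73 V.
Need 2^N ≥ 3.73 V / 8.45 mV = 441.4 → N_min = 9.
One LSB is 3.73 V / 512 = 7.2852 mV.
Half an LSB is 3.64 mV.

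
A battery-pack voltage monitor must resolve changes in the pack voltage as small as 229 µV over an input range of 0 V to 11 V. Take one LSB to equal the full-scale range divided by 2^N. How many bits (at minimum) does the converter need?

16 bits

Span = 11 V.
Need 2^N ≥ 11 V / 229 µV = 48030 → N_min = 16.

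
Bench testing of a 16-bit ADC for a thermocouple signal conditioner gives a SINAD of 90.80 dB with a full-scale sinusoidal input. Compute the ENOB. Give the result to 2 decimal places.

14.79 bits

Inverting SNR = 6.02 N + 1.76: N_eff = (90.80 − 1.76)/6.02 = 14.7907.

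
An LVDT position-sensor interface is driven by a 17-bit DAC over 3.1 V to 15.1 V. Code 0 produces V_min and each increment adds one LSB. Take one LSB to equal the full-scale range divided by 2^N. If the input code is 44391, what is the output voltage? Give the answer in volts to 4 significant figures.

7.164 V

The full-scale span is 15.1 − (3.1) = 12 V. LSB = 12 V / 2^17.
V_out = 3.1 + 44391 × (12/131072) V
      = 3.1 + 4.06412 = 7.16412 V.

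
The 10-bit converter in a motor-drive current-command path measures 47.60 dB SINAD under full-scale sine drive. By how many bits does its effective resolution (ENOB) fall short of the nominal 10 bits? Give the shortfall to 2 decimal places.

2.39 bits

N_eff = (47.60 − 1.76)/6.02 = 7.6146 bits.
Lost resolution: 10 − 7.6146 = 2.3854 bits.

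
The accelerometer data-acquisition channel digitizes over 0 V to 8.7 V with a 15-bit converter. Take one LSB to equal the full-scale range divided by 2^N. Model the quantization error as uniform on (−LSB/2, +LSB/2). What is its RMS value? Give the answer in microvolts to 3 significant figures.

Span = 8.7 V.
Step size = 8.7/32768 V = 265.50 µV.
σ_q = LSB/√12 = 265.50 µV/3.4641 = 76.6 µV.

76.6 µV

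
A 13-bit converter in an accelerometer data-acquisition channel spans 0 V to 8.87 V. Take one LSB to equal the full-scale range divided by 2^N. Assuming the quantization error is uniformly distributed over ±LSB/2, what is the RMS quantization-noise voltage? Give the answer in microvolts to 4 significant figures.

312.6 µV

V_FS = 8.87 V.
One LSB is 8.87 V / 8192 = 1.08276 mV.
RMS of a uniform error over width LSB is LSB/√12 = 312.6 µV.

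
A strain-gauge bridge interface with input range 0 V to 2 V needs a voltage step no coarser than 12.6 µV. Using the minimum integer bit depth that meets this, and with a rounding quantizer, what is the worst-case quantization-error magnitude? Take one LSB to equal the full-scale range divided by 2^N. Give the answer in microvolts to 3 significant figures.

3.81 µV

Full-scale range = 2 V.
Required number of levels: 2/12.6 µV = 158730; smallest N with 2^N ≥ that is 18.
One LSB is 2 V / 262144 = 7.6294 µV.
Max error for round-to-nearest is LSB/2 = 3.81 µV.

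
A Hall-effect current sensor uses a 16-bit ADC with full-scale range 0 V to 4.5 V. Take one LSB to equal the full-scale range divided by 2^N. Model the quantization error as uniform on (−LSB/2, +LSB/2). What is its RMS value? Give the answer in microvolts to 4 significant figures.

Span = 4.5 V.
One LSB is 4.5 V / 65536 = 68.6646 µV.
σ_q = LSB/√12 = 68.6646 µV/3.4641 = 19.82 µV.

19.82 µV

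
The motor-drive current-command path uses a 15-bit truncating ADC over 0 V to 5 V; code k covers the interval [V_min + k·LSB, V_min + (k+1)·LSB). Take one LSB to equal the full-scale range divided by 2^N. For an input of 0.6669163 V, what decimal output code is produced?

4370

V_FS = 5 V. LSB = 5 V / 2^15 ≈ 152.6 µV.
(V_in − V_min) × 2^15/range = (0.6669163 − (0)) × 32768/5 = 4370.703.
Floor → code = 4370.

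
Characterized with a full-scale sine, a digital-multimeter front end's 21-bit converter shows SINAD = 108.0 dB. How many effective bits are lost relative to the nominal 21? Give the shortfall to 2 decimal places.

3.35 bits

N_eff = (108.0 − 1.76)/6.02 = 17.6478 bits.
Lost resolution: 21 − 17.6478 = 3.3522 bits.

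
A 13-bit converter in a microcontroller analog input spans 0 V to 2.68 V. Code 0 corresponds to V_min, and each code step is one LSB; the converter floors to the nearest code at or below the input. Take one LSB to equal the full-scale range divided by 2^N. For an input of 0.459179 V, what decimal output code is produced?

Span = 2.68 V. LSB = 2.68 V / 2^13 ≈ 327.1 µV.
V_in − V_min = 0.459179 − (0) = 0.459179 V.
Divide by LSB: 0.459179 × 8192/2.68 = 1403.5800.
Truncating gives code 1403.

1403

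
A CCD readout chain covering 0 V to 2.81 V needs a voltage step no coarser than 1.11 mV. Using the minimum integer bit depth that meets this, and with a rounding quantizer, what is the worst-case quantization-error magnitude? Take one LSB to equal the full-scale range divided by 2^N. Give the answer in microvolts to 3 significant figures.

V_FS = 2.81 V.
Levels needed ≥ 2.81/1.11 mV = 2532. 2^12 = 4096 suffices, so N_min = 12.
LSB = 2.81 V ÷ 2^12 = 2.81/4096 V = 0.68604 mV.
|e|_max = LSB/2 = 343 µV.

343 µV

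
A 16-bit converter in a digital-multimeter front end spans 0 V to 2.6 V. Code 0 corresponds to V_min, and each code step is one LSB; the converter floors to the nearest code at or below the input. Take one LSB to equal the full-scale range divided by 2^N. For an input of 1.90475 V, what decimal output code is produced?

Span = 2.6 V. LSB = 2.6 V / 2^16 ≈ 39.67 µV.
V_in − V_min = 1.90475 − (0) = 1.90475 V.
Divide by LSB: 1.90475 × 65536/2.6 = 48011.4215.
Truncating gives code 48011.

48011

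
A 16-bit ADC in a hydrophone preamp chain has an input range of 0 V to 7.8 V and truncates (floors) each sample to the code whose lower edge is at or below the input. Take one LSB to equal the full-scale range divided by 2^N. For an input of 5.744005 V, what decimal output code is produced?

Full-scale range = 7.8 V. LSB = 7.8 V / 2^16 ≈ 119.0 µV.
V_in − V_min = 5.744005 − (0) = 5.744005 V.
Divide by LSB: 5.744005 × 65536/7.8 = 48261.4246.
Truncating gives code 48261.

48261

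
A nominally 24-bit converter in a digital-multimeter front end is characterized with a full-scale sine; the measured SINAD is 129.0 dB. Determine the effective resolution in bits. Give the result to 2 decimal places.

21.14 bits

ENOB = (SINAD − 1.76) / 6.02 = (129.0 − 1.76) / 6.02 = 127.24 / 6.02 = 21.1362.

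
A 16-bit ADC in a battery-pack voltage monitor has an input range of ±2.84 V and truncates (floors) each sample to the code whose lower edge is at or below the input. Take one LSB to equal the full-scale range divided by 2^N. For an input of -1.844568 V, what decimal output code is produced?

11485

Range = 2.84 − (-2.84) = 5.68 V. LSB = 5.68 V / 2^16 ≈ 86.67 µV.
code = ⌊(V_in − V_min)/LSB⌋ = ⌊(V_in − V_min) × 2^16 / range⌋
     = ⌊(-1.844568 − (-2.84)) × 65536 / 5.68⌋ = ⌊0.995432 × 65536/5.68⌋
     = ⌊11485.322⌋ = 11485.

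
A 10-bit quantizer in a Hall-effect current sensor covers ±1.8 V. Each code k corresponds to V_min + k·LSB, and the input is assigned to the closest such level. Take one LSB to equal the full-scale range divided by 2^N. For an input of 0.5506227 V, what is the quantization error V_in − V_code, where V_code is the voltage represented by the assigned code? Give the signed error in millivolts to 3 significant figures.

−1.33 mV

Range = 1.8 − (-1.8) = 3.6 V. LSB = 3.6 V / 2^10 ≈ 3.516 mV.
Position in LSBs: (0.5506227 − (-1.8)) × 1024/3.6 = 668.6216; rounding gives k = 669.
V_code = V_min + k × range/2^10 = -1.8 + 669 × 3.6/1024 = 0.5519531250 V.
V_in − V_code = 0.5506227 − (0.5519531250) = −1.33 mV.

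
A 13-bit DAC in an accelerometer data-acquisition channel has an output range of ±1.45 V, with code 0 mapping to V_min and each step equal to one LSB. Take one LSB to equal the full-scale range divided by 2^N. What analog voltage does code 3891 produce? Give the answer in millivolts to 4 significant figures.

Full-scale range = 1.45 V − (-1.45 V) = 2.9 V. LSB = 2.9 V / 2^13.
V_out = -1.45 + 3891 × (2.9/8192) V
      = -1.45 + 1.37743 = -0.0725708 V.

-72.57 mV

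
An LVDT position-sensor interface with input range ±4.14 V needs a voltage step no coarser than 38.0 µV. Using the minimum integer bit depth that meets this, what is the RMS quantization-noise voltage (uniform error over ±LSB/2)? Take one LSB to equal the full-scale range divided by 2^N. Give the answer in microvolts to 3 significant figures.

9.12 µV

Span: 4.14 V − (-4.14 V) = 8.28 V.
8.28 V / 38.0 µV = 217900. Since 2^17 = 131072 and 2^18 = 262144, N = 18.
LSB = 8.28 V ÷ 2^18 = 8.28/262144 V = 31.586 µV.
V_rms = LSB/√12 = 9.12 µV.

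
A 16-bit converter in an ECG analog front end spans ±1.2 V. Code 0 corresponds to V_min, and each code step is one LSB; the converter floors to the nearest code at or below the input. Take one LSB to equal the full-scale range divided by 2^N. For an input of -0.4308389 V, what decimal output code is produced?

Range = 1.2 − (-1.2) = 2.4 V. LSB = 2.4 V / 2^16 ≈ 36.62 µV.
code = ⌊(V_in − V_min)/LSB⌋ = ⌊(V_in − V_min) × 2^16 / range⌋
     = ⌊(-0.4308389 − (-1.2)) × 65536 / 2.4⌋ = ⌊0.7691611 × 65536/2.4⌋
     = ⌊21003.226⌋ = 21003.

21003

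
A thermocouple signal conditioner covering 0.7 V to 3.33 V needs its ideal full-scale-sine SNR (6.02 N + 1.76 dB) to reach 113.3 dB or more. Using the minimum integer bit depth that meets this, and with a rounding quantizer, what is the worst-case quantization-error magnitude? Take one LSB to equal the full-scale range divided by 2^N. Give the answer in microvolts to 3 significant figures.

2.51 µV

The full-scale span is 3.33 − (0.7) = 2.63 V.
N ≥ (113.3 − 1.76)/6.02 = 18.528 → N_min = 19.
One LSB is 2.63 V / 524288 = 5.0163 µV.
|e|_max = LSB/2 = 2.51 µV.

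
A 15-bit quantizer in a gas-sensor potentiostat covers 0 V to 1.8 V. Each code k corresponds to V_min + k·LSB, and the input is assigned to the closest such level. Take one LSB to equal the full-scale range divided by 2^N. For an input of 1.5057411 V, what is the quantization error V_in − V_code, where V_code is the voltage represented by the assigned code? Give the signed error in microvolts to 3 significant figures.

Range is 1.8 V. LSB = 1.8 V / 2^15 ≈ 54.93 µV.
(1.5057411 − (0)) / LSB = 1.5057411 × 32768/1.8 = 27411.1802. Nearest integer: k = 27411.
V_code = V_min + k × range/2^15 = 0 + 27411 × 1.8/32768 = 1.5057312012 V.
e = 1.5057411 − (1.5057312012) = +9.90 µV.

+9.90 µV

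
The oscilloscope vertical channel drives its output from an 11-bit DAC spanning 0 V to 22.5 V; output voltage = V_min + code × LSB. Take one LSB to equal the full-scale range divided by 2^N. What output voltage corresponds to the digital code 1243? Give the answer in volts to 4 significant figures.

13.66 V

Range is 22.5 V. LSB = 22.5 V / 2^11.
Output = V_min + (1243/2048) × range = 0 + 0.606934 × 22.5 V
      = 0 V + 13.6560 V = 13.6560 V.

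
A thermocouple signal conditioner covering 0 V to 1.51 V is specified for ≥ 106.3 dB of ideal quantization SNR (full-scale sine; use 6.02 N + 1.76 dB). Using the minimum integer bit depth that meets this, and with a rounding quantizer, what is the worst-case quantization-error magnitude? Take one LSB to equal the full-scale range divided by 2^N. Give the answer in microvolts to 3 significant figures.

2.88 µV

Range is 1.51 V.
6.02 N + 1.76 ≥ 106.3 gives N ≥ 17.365, so the minimum integer is 18.
One LSB is 1.51 V / 262144 = 5.7602 µV.
Half an LSB is 2.88 µV.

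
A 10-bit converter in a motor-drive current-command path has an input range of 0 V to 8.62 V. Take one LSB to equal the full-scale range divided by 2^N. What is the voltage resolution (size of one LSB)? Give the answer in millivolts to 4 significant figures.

V_FS = 8.62 V.
2^10 = 1024 levels.
One LSB is 8.62 V / 1024 = 8.418 mV.

8.418 mV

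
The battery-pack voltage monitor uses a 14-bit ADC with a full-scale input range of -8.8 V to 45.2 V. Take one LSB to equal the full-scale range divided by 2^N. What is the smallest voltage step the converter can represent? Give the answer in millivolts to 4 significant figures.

3.296 mV

Full-scale range = 45.2 V − (-8.8 V) = 54 V.
Number of codes = 2^14 = 16384.
LSB = 54 V ÷ 2^14 = 54/16384 V = 3.296 mV.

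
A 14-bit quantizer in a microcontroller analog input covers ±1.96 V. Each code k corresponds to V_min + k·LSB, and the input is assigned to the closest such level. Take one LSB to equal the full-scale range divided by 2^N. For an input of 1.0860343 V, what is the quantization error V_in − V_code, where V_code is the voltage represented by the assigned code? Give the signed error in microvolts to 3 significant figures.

+43.1 µV

The full-scale span is 1.96 − (-1.96) = 3.92 V. LSB = 3.92 V / 2^14 ≈ 239.3 µV.
(V_in − V_min)/LSB = (1.0860343 − (-1.96)) × 16384/3.92 = 12731.1801 → nearest code k = 12731.
V_code = V_min + k × range/2^14 = -1.96 + 12731 × 3.92/16384 = 1.0859912109 V.
e = 1.0860343 − (1.0859912109) = +43.1 µV.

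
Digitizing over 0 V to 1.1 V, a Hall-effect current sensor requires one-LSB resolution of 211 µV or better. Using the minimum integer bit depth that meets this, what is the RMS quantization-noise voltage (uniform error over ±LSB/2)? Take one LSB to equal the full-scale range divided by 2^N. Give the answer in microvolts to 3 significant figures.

38.8 µV

Range is 1.1 V.
Need 2^N ≥ 1.1 V / 211 µV = 5213 → N_min = 13.
LSB = 1.1 V / 2^13 = 134.28 µV.
σ_q = LSB/√12 = 134.28 µV/3.4641 = 38.8 µV.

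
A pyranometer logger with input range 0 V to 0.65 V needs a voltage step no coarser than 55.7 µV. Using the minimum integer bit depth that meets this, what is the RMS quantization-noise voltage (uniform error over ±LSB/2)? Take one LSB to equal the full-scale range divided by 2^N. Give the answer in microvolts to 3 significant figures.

Range is 0.65 V.
0.65 V / 55.7 µV = 11670. Since 2^13 = 8192 and 2^14 = 16384, N = 14.
LSB = 0.65 V ÷ 2^14 = 0.65/16384 V = 39.673 µV.
σ_q = LSB/√12 = 39.673 µV/3.4641 = 11.5 µV.

11.5 µV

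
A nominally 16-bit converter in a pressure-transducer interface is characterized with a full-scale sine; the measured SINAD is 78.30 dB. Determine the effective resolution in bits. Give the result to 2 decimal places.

12.71 bits

ENOB = (78.30 − 1.76)/6.02 = 12.7143 bits.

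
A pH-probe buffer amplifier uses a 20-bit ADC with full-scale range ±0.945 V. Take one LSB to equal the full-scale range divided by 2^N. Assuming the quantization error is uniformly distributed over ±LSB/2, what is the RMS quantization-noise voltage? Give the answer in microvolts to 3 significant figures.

0.520 µV

Span: 0.945 V − (-0.945 V) = 1.89 V.
LSB = 1.89 V ÷ 2^20 = 1.89/1048576 V = 1.8024 µV.
For a uniform distribution on [−LSB/2, +LSB/2], V_rms = LSB/√12 = 1.8024 µV/3.4641 = 0.520 µV.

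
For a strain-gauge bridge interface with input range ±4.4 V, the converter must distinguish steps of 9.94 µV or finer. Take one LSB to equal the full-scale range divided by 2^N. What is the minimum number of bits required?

20 bits

Range = 4.4 − (-4.4) = 8.8 V.
Required number of levels: 8.8/9.94 µV = 885310; smallest N with 2^N ≥ that is 20.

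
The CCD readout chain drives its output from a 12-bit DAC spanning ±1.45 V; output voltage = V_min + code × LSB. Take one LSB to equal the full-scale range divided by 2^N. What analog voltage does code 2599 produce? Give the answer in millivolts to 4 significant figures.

390.1 mV

Range = 1.45 − (-1.45) = 2.9 V. LSB = 2.9 V / 2^12.
Output = V_min + (2599/4096) × range = -1.45 + 0.634521 × 2.9 V
      = -1.45 V + 1.84011 V = 0.390112 V.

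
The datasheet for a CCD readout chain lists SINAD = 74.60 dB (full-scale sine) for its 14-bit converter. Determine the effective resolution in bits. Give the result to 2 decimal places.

12.10 bits

(74.60 − 1.76) / 6.02 = 72.84/6.02 = 12.0997 effective bits.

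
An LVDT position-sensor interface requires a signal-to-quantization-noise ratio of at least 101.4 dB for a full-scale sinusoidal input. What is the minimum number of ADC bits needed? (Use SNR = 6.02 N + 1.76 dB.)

17 bits

N ≥ (101.4 − 1.76)/6.02 = 16.551 → N_min = 17.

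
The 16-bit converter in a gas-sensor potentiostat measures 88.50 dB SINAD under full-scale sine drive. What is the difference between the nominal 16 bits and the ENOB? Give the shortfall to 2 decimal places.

1.59 bits

Effective bits = (88.50 − 1.76)/6.02 = 14.4086.
16 − 14.4086 = 1.59 bits below nominal.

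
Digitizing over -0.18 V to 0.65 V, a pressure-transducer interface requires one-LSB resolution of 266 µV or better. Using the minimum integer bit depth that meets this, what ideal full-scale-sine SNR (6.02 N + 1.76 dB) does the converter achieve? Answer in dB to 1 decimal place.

The full-scale span is 0.65 − (-0.18) = 0.83 V.
0.83 V / 266 µV = 3120. Since 2^11 = 2048 and 2^12 = 4096, N = 12.
6.02(12) + 1.76 = 74.00 dB.

74.0 dB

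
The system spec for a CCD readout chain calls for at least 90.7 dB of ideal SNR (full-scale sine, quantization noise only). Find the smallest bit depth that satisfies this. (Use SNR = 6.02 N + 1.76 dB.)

6.02 N + 1.76 ≥ 90.7 gives N ≥ 14.774, so the minimum integer is 15.

15 bits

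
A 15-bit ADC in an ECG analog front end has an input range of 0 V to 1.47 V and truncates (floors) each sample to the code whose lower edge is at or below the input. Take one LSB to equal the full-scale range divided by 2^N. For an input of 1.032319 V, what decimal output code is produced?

23011

Full-scale range = 1.47 V. LSB = 1.47 V / 2^15 ≈ 44.86 µV.
(V_in − V_min) × 2^15/range = (1.032319 − (0)) × 32768/1.47 = 23011.584.
Floor → code = 23011.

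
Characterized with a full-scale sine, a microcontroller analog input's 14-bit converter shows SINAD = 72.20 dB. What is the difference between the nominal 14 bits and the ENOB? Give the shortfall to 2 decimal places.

ENOB = (SINAD − 1.76)/6.02 = (72.20 − 1.76)/6.02 = 11.7010 bits.
Shortfall = 14 − 11.7010 = 2.2990 bits.

2.30 bits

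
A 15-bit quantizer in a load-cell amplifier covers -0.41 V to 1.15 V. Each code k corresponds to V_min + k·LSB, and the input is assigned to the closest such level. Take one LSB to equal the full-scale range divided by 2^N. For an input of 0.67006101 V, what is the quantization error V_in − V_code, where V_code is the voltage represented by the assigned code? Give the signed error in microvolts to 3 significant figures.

Span: 1.15 V − (-0.41 V) = 1.56 V. LSB = 1.56 V / 2^15 ≈ 47.61 µV.
(V_in − V_min)/LSB = (0.67006101 − (-0.41)) × 32768/1.56 = 22686.8200 → nearest code k = 22687.
V_code = -0.41 + (22687/32768) × 1.56 = 0.67006958008 V.
V_in − V_code = 0.67006101 − (0.67006958008) = −8.57 µV.

−8.57 µV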